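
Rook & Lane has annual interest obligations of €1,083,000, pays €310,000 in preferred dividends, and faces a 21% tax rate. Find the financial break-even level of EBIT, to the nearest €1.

Grossing the preferred dividend up to pre-tax terms: €310,000 / (1 − 0.21) = €392,405.06.
EPS = 0 when EBIT covers interest plus the pre-tax preferred burden: €1,083,000 + €392,405.06 = €1,475,405.06.

€1,475,405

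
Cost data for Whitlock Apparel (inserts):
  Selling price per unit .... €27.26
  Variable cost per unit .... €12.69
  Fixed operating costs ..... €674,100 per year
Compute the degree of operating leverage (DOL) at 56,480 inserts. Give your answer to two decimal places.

5.53

At 56,480 units, contribution = 56,480 × €14.57 = €822,913.60.
Operating income = contribution − fixed costs = €822,913.60 − €674,100 = €148,813.60.
DOL = contribution ÷ EBIT = €822,913.60 ÷ €148,813.60 = 5.5298.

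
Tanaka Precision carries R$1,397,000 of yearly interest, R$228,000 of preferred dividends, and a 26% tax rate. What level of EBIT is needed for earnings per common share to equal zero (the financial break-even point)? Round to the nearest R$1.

Grossing the preferred dividend up to pre-tax terms: R$228,000 / (1 − 0.26) = R$308,108.11.
Financial break-even EBIT = interest + D_p ÷ (1 − t) = R$1,397,000 + R$308,108.11 = R$1,705,108.11.

R$1,705,108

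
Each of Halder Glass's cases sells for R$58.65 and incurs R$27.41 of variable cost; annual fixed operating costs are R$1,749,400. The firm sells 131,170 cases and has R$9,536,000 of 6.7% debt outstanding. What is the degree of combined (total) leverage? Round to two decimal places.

Total contribution margin = 131,170 × R$31.24 = R$4,097,750.80.
EBIT = R$4,097,750.80 − R$1,749,400 = R$2,348,350.80. Interest = R$638,912.00, so EBIT − I = R$1,709,438.80.
Degree of total leverage = total CM / (EBIT − interest) = R$4,097,750.80 / R$1,709,438.80 = 2.3971.

2.40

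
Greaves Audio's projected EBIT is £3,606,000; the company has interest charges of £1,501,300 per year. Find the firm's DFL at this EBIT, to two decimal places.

Annual interest charges come to £1,501,300.00.
Degree of financial leverage = EBIT / (EBIT − interest) = £3,606,000 / £2,104,700.00 = 1.7133.

1.71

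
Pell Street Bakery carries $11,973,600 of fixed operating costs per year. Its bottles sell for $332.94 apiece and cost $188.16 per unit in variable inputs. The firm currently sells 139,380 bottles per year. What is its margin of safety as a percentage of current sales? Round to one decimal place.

Each unit contributes $332.94 − $188.16 = $144.78. Break-even units = $11,973,600 ÷ $144.78 = 82,702.03; break-even revenue = 82,702.03 × $332.94 = $27,534,814.09.
Current sales = 139,380 × $332.94 = $46,405,177.20.
Margin of safety = ($46,405,177.20 − $27,534,814.09) ÷ $46,405,177.20 = 40.7%.

40.7%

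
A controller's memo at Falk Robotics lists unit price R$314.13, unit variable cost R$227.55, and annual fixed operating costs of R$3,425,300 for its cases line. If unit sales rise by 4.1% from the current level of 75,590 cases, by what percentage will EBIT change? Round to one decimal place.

+8.6%

Total contribution margin = 75,590 × R$86.58 = R$6,544,582.20.
EBIT = R$6,544,582.20 − R$3,425,300 = R$3,119,282.20.
So DOL = total CM / EBIT = R$6,544,582.20 / R$3,119,282.20 = 2.0981.
Operating income changes by 2.0981 × +4.1% = +8.6%.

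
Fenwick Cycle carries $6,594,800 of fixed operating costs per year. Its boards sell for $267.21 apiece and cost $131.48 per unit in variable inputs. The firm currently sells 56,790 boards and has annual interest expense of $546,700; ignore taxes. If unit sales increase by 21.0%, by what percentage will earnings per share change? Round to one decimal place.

Total contribution margin = 56,790 × $135.73 = $7,708,106.70.
Subtracting fixed costs: EBIT = $7,708,106.70 − $6,594,800 = $1,113,306.70.
After interest of $546,700.00, pre-tax earnings = $566,606.70.
DCL = total CM / (EBIT − I) = $7,708,106.70 / $566,606.70 = 13.6040.
%ΔEPS = DCL × %ΔSales = 13.6040 × +21.0% = +285.7%.

+285.7%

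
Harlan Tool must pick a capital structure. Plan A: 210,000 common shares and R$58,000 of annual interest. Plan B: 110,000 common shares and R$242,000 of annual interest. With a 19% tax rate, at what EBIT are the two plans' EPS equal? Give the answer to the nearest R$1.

Set EPS_A = EPS_B: (EBIT − R$58,000)(1 − 0.19) ÷ 210,000 = (EBIT − R$242,000)(1 − 0.19) ÷ 110,000.
The (1 − t) factor cancels: (EBIT − 58,000) × 110,000 = (EBIT − 242,000) × 210,000.
Solving, EBIT = (242,000·210,000 − 58,000·110,000) / (210,000 − 110,000) = 44,440,000,000 / 100,000 = 444,400.00.

R$444,400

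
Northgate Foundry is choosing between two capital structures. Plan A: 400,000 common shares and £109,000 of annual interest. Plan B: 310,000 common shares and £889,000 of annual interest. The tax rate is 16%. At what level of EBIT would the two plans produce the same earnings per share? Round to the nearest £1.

Set EPS_A = EPS_B: (EBIT − £109,000)(1 − 0.16) ÷ 400,000 = (EBIT − £889,000)(1 − 0.16) ÷ 310,000.
Cancelling (1 − t) and cross-multiplying: 310,000·(EBIT − 109,000) = 400,000·(EBIT − 889,000).
EBIT × (400,000 − 310,000) = 889,000 × 400,000 − 109,000 × 310,000 = 321,810,000,000, so EBIT = 321,810,000,000 ÷ 90,000 = 3,575,666.67.

£3,575,667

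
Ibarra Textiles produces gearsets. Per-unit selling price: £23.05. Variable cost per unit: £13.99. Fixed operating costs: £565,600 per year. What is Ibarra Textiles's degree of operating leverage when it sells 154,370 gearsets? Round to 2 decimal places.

Total contribution margin = 154,370 × £9.06 = £1,398,592.20.
Subtracting fixed costs: EBIT = £1,398,592.20 − £565,600 = £832,992.20.
Degree of operating leverage = £1,398,592.20 / £832,992.20 = 1.6790.

1.68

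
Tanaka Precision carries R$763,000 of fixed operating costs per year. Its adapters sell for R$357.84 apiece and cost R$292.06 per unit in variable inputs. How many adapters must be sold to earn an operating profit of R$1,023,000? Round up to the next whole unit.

27,152 adapters

Each unit contributes R$357.84 − R$292.06 = R$65.78.
Units = (FC + target) / CM = (R$763,000 + R$1,023,000) / R$65.78 = 27,151.11, so 27,152 adapters.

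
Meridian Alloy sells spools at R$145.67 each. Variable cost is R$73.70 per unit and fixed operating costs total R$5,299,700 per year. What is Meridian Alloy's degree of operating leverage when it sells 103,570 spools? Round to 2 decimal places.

3.46

Contribution at this volume is 103,570 × R$71.97 = R$7,453,932.90.
EBIT = R$7,453,932.90 − R$5,299,700 = R$2,154,232.90.
DOL = contribution ÷ EBIT = R$7,453,932.90 ÷ R$2,154,232.90 = 3.4601.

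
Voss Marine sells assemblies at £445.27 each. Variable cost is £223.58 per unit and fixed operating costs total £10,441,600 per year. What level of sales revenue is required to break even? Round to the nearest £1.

£20,972,219

Contribution margin per unit = £445.27 − £223.58 = £221.69, a CM ratio of £221.69 ÷ £445.27 = 0.4979.
Break-even sales = FC ÷ CM ratio = £10,441,600 × £445.27 / £221.69 = £20,972,219.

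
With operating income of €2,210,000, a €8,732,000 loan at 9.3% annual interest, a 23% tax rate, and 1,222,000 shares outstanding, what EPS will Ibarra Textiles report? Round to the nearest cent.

Pre-tax income = €2,210,000 − €812,076.00 = €1,397,924.00.
Net income = €1,397,924.00 × (1 − 0.23) = €1,076,401.48.
Per share: €1,076,401.48 / 1,222,000 shares = €0.88.

€0.88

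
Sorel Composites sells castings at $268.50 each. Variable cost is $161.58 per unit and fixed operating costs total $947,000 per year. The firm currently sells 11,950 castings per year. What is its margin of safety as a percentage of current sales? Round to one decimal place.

25.9%

Contribution margin per unit = $268.50 − $161.58 = $106.92. Break-even units = $947,000 ÷ $106.92 = 8,857.09; break-even revenue = 8,857.09 × $268.50 = $2,378,128.51.
Current sales = 11,950 × $268.50 = $3,208,575.00.
Margin of safety = ($3,208,575.00 − $2,378,128.51) ÷ $3,208,575.00 = 25.9%.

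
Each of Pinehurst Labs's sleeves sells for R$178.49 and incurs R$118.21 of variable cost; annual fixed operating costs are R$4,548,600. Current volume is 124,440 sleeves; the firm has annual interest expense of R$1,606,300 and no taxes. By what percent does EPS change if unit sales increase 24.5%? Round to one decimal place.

At 124,440 units, contribution = 124,440 × R$60.28 = R$7,501,243.20.
Subtracting fixed costs: EBIT = R$7,501,243.20 − R$4,548,600 = R$2,952,643.20.
After interest of R$1,606,300.00, pre-tax earnings = R$1,346,343.20.
DCL = total CM / (EBIT − I) = R$7,501,243.20 / R$1,346,343.20 = 5.5716.
EPS therefore changes by 5.5716 × (+24.5%) = +136.5%.

+136.5%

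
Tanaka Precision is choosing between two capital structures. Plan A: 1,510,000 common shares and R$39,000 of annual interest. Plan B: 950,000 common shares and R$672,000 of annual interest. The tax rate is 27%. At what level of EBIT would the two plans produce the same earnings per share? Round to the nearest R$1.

At indifference, (EBIT − 39,000)(1 − t)/1,510,000 = (EBIT − 672,000)(1 − t)/950,000.
Cancelling (1 − t) and cross-multiplying: 950,000·(EBIT − 39,000) = 1,510,000·(EBIT − 672,000).
Solving, EBIT = (672,000·1,510,000 − 39,000·950,000) / (1,510,000 − 950,000) = 977,670,000,000 / 560,000 = 1,745,839.29.

R$1,745,839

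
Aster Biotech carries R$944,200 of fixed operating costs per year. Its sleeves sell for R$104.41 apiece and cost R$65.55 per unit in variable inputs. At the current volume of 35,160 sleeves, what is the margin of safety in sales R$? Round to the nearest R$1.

R$1,134,156

Contribution margin per unit = R$104.41 − R$65.55 = R$38.86. Break-even units = R$944,200 ÷ R$38.86 = 24,297.48; break-even revenue = 24,297.48 × R$104.41 = R$2,536,899.69.
Actual sales revenue = 35,160 × R$104.41 = R$3,671,055.60.
Margin of safety = R$3,671,055.60 − R$2,536,899.69 = R$1,134,156.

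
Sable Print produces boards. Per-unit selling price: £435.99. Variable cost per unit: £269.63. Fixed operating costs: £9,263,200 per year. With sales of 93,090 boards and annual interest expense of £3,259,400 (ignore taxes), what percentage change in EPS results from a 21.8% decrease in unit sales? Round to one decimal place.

Total contribution margin = 93,090 × £166.36 = £15,486,452.40.
Operating income = contribution − fixed costs = £15,486,452.40 − £9,263,200 = £6,223,252.40.
Interest = £3,259,400.00, so EBIT − I = £2,963,852.40.
Degree of combined leverage = contribution ÷ (EBIT − I) = £15,486,452.40 ÷ £2,963,852.40 = 5.2251.
%ΔEPS = DCL × %ΔSales = 5.2251 × -21.8% = -113.9%.

-113.9%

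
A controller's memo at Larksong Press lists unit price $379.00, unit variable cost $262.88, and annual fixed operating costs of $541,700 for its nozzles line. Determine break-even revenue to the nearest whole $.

$1,768,036

CM per unit = $379.00 − $262.88 = $116.12; CM ratio = $116.12 / $379.00 = 0.3064.
Break-even revenue = fixed costs × price ÷ CM = $541,700 × $379.00 ÷ $116.12 = $1,768,036.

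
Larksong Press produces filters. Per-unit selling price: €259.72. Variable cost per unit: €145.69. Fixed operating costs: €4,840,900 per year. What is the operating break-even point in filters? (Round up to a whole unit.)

42,453 filters

Each unit contributes €259.72 − €145.69 = €114.03.
Break-even volume = fixed costs ÷ CM per unit = €4,840,900 ÷ €114.03 = 42,452.86, so 42,453 filters.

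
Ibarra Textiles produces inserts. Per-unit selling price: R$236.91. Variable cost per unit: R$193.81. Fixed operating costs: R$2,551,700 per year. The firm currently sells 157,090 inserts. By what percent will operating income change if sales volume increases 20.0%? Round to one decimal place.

Contribution at this volume is 157,090 × R$43.10 = R$6,770,579.00.
Subtracting fixed costs: EBIT = R$6,770,579.00 − R$2,551,700 = R$4,218,879.00.
So DOL = total CM / EBIT = R$6,770,579.00 / R$4,218,879.00 = 1.6048.
%ΔEBIT = DOL × %ΔSales = 1.6048 × +20.0% = +32.1%.

+32.1%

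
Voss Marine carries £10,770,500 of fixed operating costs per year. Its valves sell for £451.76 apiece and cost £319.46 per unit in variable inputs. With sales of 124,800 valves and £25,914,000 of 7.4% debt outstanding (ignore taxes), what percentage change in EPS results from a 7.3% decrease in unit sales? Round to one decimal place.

At 124,800 units, contribution = 124,800 × £132.30 = £16,511,040.00.
EBIT = £16,511,040.00 − £10,770,500 = £5,740,540.00.
After interest of £1,917,636.00, pre-tax earnings = £3,822,904.00.
Degree of combined leverage = contribution ÷ (EBIT − I) = £16,511,040.00 ÷ £3,822,904.00 = 4.3190.
%ΔEPS = DCL × %ΔSales = 4.3190 × -7.3% = -31.5%.

-31.5%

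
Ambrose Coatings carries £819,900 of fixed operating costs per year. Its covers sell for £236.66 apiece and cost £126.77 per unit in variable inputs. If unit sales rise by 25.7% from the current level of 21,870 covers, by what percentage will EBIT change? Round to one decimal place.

+39.0%

Contribution at this volume is 21,870 × £109.89 = £2,403,294.30.
Operating income = contribution − fixed costs = £2,403,294.30 − £819,900 = £1,583,394.30.
So DOL = total CM / EBIT = £2,403,294.30 / £1,583,394.30 = 1.5178.
So EBIT moves 1.5178 × (+25.7%) = +39.0%.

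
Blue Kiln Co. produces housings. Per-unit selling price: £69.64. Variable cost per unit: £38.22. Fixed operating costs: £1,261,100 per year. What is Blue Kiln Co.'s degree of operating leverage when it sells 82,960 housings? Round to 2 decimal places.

1.94

Total contribution margin = 82,960 × £31.42 = £2,606,603.20.
EBIT = £2,606,603.20 − £1,261,100 = £1,345,503.20.
DOL = contribution ÷ EBIT = £2,606,603.20 ÷ £1,345,503.20 = 1.9373.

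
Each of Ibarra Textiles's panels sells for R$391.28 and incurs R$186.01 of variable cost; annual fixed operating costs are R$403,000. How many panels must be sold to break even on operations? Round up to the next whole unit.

Unit CM = price − variable cost = R$391.28 − R$186.01 = R$205.27.
Break-even Q = R$403,000 / R$205.27 = 1,963.27 → 1,964 panels.

1,964 panels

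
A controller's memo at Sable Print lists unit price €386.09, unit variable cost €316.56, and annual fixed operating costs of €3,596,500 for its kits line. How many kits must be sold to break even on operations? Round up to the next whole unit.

Each unit contributes €386.09 − €316.56 = €69.53.
Break-even Q = €3,596,500 / €69.53 = 51,725.87 → 51,726 kits.

51,726 kits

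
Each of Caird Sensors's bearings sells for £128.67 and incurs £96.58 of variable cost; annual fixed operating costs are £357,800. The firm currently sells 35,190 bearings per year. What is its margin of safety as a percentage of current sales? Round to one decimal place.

68.3%

Unit CM = price − variable cost = £128.67 − £96.58 = £32.09. Break-even units = £357,800 ÷ £32.09 = 11,149.89; break-even revenue = 11,149.89 × £128.67 = £1,434,656.47.
Actual sales revenue = 35,190 × £128.67 = £4,527,897.30.
Margin of safety = (£4,527,897.30 − £1,434,656.47) ÷ £4,527,897.30 = 68.3%.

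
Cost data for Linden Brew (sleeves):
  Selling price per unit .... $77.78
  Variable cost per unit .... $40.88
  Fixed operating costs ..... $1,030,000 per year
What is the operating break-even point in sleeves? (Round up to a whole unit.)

27,914 sleeves

Contribution margin per unit = $77.78 − $40.88 = $36.90.
Break-even volume = fixed costs ÷ CM per unit = $1,030,000 ÷ $36.90 = 27,913.28, so 27,914 sleeves.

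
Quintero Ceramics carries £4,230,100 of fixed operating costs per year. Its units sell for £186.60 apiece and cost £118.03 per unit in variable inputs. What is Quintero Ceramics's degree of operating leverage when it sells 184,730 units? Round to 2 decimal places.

1.50

Total contribution margin = 184,730 × £68.57 = £12,666,936.10.
Subtracting fixed costs: EBIT = £12,666,936.10 − £4,230,100 = £8,436,836.10.
So DOL = total CM / EBIT = £12,666,936.10 / £8,436,836.10 = 1.5014.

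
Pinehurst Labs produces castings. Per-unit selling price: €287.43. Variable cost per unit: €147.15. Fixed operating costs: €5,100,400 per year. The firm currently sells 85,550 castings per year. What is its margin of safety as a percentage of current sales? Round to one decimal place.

57.5%

Each unit contributes €287.43 − €147.15 = €140.28. Break-even units = €5,100,400 ÷ €140.28 = 36,358.71; break-even revenue = 36,358.71 × €287.43 = €10,450,584.35.
Actual sales revenue = 85,550 × €287.43 = €24,589,636.50.
Margin of safety = (€24,589,636.50 − €10,450,584.35) ÷ €24,589,636.50 = 57.5%.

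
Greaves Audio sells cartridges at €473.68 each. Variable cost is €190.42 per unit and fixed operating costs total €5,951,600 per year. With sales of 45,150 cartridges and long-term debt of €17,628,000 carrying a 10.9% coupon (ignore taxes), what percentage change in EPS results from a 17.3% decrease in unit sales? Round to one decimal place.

-45.0%

Total contribution margin = 45,150 × €283.26 = €12,789,189.00.
Subtracting fixed costs: EBIT = €12,789,189.00 − €5,951,600 = €6,837,589.00.
After interest of €1,921,452.00, pre-tax earnings = €4,916,137.00.
Degree of combined leverage = contribution ÷ (EBIT − I) = €12,789,189.00 ÷ €4,916,137.00 = 2.6015.
%ΔEPS = DCL × %ΔSales = 2.6015 × -17.3% = -45.0%.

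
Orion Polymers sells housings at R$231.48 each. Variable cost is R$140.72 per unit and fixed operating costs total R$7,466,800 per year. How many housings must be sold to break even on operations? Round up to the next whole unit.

82,270 housings

Contribution margin per unit = R$231.48 − R$140.72 = R$90.76.
Break-even Q = R$7,466,800 / R$90.76 = 82,269.72 → 82,270 housings.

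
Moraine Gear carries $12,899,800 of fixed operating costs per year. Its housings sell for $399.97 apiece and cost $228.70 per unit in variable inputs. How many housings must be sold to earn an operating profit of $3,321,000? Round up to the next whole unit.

Each unit contributes $399.97 − $228.70 = $171.27.
Required volume = (fixed costs + target profit) ÷ CM = ($12,899,800 + $3,321,000) ÷ $171.27 = 94,708.94, so 94,709 housings.

94,709 housings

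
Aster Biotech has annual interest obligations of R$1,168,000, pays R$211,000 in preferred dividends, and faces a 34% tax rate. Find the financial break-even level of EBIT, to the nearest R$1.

R$1,487,697

Preferred dividends are paid after tax, so their pre-tax equivalent is R$211,000 ÷ (1 − 0.34) = R$319,696.97.
Financial break-even EBIT = interest + D_p ÷ (1 − t) = R$1,168,000 + R$319,696.97 = R$1,487,696.97.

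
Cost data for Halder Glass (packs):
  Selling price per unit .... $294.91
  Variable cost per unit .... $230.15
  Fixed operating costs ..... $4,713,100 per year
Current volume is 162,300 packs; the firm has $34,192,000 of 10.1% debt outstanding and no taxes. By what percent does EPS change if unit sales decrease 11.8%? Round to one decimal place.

-52.9%

Contribution at this volume is 162,300 × $64.76 = $10,510,548.00.
EBIT = $10,510,548.00 − $4,713,100 = $5,797,448.00.
After interest of $3,453,392.00, pre-tax earnings = $2,344,056.00.
Degree of combined leverage = contribution ÷ (EBIT − I) = $10,510,548.00 ÷ $2,344,056.00 = 4.4839.
%ΔEPS = DCL × %ΔSales = 4.4839 × -11.8% = -52.9%.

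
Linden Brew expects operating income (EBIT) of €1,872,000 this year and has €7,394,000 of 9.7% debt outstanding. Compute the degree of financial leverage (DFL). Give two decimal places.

1.62

Interest = €717,218.00.
Degree of financial leverage = EBIT / (EBIT − interest) = €1,872,000 / €1,154,782.00 = 1.6211.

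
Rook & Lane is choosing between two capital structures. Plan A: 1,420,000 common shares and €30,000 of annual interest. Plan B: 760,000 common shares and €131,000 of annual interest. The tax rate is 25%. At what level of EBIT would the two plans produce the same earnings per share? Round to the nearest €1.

€247,303

Set EPS_A = EPS_B: (EBIT − €30,000)(1 − 0.25) ÷ 1,420,000 = (EBIT − €131,000)(1 − 0.25) ÷ 760,000.
The (1 − t) factor cancels: (EBIT − 30,000) × 760,000 = (EBIT − 131,000) × 1,420,000.
EBIT × (1,420,000 − 760,000) = 131,000 × 1,420,000 − 30,000 × 760,000 = 163,220,000,000, so EBIT = 163,220,000,000 ÷ 660,000 = 247,303.03.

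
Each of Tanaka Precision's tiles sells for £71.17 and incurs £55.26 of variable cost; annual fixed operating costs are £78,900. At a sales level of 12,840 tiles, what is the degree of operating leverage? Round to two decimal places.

1.63

At 12,840 units, contribution = 12,840 × £15.91 = £204,284.40.
Operating income = contribution − fixed costs = £204,284.40 − £78,900 = £125,384.40.
Degree of operating leverage = £204,284.40 / £125,384.40 = 1.6293.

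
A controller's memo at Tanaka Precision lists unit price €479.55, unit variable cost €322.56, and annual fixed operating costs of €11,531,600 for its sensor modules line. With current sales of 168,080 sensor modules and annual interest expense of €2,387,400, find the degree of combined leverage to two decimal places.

At 168,080 units, contribution = 168,080 × €156.99 = €26,386,879.20.
Subtracting fixed costs: EBIT = €26,386,879.20 − €11,531,600 = €14,855,279.20. Interest = €2,387,400.00, so EBIT − I = €12,467,879.20.
Degree of total leverage = total CM / (EBIT − interest) = €26,386,879.20 / €12,467,879.20 = 2.1164.

2.12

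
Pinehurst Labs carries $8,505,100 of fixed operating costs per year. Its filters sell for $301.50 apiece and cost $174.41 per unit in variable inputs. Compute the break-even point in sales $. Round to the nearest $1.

CM per unit = $301.50 − $174.41 = $127.09; CM ratio = $127.09 / $301.50 = 0.4215.
Break-even sales = FC ÷ CM ratio = $8,505,100 × $301.50 / $127.09 = $20,176,943.

$20,176,943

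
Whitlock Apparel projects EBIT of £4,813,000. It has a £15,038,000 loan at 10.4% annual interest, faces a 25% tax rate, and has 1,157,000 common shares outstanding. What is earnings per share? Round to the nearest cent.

£2.11

Pre-tax income = £4,813,000 − £1,563,952.00 = £3,249,048.00.
After tax at 25%: net income = £3,249,048.00 × 0.75 = £2,436,786.00.
EPS = £2,436,786.00 ÷ 1,157,000 = £2.11.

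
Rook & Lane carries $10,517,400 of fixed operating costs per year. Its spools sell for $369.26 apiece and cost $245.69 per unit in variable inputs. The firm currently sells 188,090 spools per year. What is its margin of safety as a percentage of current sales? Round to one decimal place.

54.7%

Unit CM = price − variable cost = $369.26 − $245.69 = $123.57. Break-even units = $10,517,400 ÷ $123.57 = 85,112.89; break-even revenue = 85,112.89 × $369.26 = $31,428,786.31.
Current sales = 188,090 × $369.26 = $69,454,113.40.
Margin of safety = ($69,454,113.40 − $31,428,786.31) ÷ $69,454,113.40 = 54.7%.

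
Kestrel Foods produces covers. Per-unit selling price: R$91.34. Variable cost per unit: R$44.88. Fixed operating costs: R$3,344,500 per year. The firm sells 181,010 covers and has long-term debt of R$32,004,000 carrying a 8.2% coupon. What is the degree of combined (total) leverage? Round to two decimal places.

3.45

Total contribution margin = 181,010 × R$46.46 = R$8,409,724.60.
EBIT = R$8,409,724.60 − R$3,344,500 = R$5,065,224.60. Interest = R$2,624,328.00, so EBIT − I = R$2,440,896.60.
DCL = contribution ÷ (EBIT − I) = R$8,409,724.60 ÷ R$2,440,896.60 = 3.4453.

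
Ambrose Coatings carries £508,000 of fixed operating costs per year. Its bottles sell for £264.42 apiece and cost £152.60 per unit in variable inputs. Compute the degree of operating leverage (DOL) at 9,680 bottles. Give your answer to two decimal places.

1.88

At 9,680 units, contribution = 9,680 × £111.82 = £1,082,417.60.
Operating income = contribution − fixed costs = £1,082,417.60 − £508,000 = £574,417.60.
Degree of operating leverage = £1,082,417.60 / £574,417.60 = 1.8844.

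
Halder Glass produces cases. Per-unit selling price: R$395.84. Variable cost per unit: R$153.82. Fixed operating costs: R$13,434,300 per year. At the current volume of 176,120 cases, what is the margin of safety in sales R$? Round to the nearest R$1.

R$47,742,639

Each unit contributes R$395.84 − R$153.82 = R$242.02. Break-even units = R$13,434,300 ÷ R$242.02 = 55,509.05; break-even revenue = 55,509.05 × R$395.84 = R$21,972,701.89.
Actual sales revenue = 176,120 × R$395.84 = R$69,715,340.80.
Margin of safety = R$69,715,340.80 − R$21,972,701.89 = R$47,742,639.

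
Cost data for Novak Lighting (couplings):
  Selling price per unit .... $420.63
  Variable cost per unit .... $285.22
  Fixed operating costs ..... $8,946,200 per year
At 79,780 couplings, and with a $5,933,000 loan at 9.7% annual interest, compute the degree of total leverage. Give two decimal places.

8.43

Total contribution margin = 79,780 × $135.41 = $10,803,009.80.
Subtracting fixed costs: EBIT = $10,803,009.80 − $8,946,200 = $1,856,809.80. Interest = $575,501.00.
DOL = $10,803,009.80 ÷ $1,856,809.80 = 5.8180; DFL = $1,856,809.80 ÷ $1,281,308.80 = 1.4492.
Combined leverage = 5.8180 × 1.4492 = 8.4314.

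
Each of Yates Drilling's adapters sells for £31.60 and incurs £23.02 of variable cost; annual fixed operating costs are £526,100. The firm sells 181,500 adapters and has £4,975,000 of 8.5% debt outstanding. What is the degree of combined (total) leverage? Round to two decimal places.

2.56

At 181,500 units, contribution = 181,500 × £8.58 = £1,557,270.00.
Operating income = contribution − fixed costs = £1,557,270.00 − £526,100 = £1,031,170.00. Interest = £422,875.00.
DOL = £1,557,270.00 ÷ £1,031,170.00 = 1.5102; DFL = £1,031,170.00 ÷ £608,295.00 = 1.6952.
DCL = DOL × DFL = 1.5102 × 1.6952 = 2.5601.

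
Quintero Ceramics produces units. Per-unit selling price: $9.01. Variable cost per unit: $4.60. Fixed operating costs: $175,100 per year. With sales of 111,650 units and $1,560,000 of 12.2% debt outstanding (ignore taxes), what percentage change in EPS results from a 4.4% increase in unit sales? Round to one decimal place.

+17.1%

Total contribution margin = 111,650 × $4.41 = $492,376.50.
Subtracting fixed costs: EBIT = $492,376.50 − $175,100 = $317,276.50.
After interest of $190,320.00, pre-tax earnings = $126,956.50.
DCL = total CM / (EBIT − I) = $492,376.50 / $126,956.50 = 3.8783.
%ΔEPS = DCL × %ΔSales = 3.8783 × +4.4% = +17.1%.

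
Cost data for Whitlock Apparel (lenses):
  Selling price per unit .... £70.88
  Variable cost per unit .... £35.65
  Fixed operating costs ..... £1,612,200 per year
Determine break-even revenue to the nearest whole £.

£3,243,620

CM per unit = £70.88 − £35.65 = £35.23; CM ratio = £35.23 / £70.88 = 0.4970.
Break-even sales = FC ÷ CM ratio = £1,612,200 × £70.88 / £35.23 = £3,243,620.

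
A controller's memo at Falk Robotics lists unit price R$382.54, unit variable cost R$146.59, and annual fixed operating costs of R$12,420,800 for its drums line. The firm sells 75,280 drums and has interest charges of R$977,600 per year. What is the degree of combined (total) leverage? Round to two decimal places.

Total contribution margin = 75,280 × R$235.95 = R$17,762,316.00.
Subtracting fixed costs: EBIT = R$17,762,316.00 − R$12,420,800 = R$5,341,516.00. Interest = R$977,600.00.
DOL = R$17,762,316.00 ÷ R$5,341,516.00 = 3.3253; DFL = R$5,341,516.00 ÷ R$4,363,916.00 = 1.2240.
DCL = DOL × DFL = 3.3253 × 1.2240 = 4.0702.

4.07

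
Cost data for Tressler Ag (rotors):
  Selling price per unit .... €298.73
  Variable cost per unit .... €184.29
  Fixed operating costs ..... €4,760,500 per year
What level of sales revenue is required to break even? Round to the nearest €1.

€12,426,635

Contribution margin per unit = €298.73 − €184.29 = €114.44, a CM ratio of €114.44 ÷ €298.73 = 0.3831.
Break-even revenue = fixed costs × price ÷ CM = €4,760,500 × €298.73 ÷ €114.44 = €12,426,635.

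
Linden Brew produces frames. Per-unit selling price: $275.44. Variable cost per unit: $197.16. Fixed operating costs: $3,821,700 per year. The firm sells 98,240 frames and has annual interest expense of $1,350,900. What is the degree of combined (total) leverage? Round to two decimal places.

At 98,240 units, contribution = 98,240 × $78.28 = $7,690,227.20.
EBIT = $7,690,227.20 − $3,821,700 = $3,868,527.20. Interest = $1,350,900.00, so EBIT − I = $2,517,627.20.
DCL = contribution ÷ (EBIT − I) = $7,690,227.20 ÷ $2,517,627.20 = 3.0546.

3.05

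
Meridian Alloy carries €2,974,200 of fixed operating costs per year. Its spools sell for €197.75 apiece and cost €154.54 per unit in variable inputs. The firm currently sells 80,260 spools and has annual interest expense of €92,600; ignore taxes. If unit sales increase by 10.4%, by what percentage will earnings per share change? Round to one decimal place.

At 80,260 units, contribution = 80,260 × €43.21 = €3,468,034.60.
EBIT = €3,468,034.60 − €2,974,200 = €493,834.60.
Interest = €92,600.00, so EBIT − I = €401,234.60.
Degree of combined leverage = contribution ÷ (EBIT − I) = €3,468,034.60 ÷ €401,234.60 = 8.6434.
%ΔEPS = DCL × %ΔSales = 8.6434 × +10.4% = +89.9%.

+89.9%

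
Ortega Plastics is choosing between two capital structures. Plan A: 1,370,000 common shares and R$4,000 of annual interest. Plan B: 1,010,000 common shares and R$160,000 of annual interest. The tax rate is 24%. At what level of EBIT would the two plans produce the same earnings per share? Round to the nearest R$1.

R$597,667

Set EPS_A = EPS_B: (EBIT − R$4,000)(1 − 0.24) ÷ 1,370,000 = (EBIT − R$160,000)(1 − 0.24) ÷ 1,010,000.
The (1 − t) factor cancels: (EBIT − 4,000) × 1,010,000 = (EBIT − 160,000) × 1,370,000.
EBIT × (1,370,000 − 1,010,000) = 160,000 × 1,370,000 − 4,000 × 1,010,000 = 215,160,000,000, so EBIT = 215,160,000,000 ÷ 360,000 = 597,666.67.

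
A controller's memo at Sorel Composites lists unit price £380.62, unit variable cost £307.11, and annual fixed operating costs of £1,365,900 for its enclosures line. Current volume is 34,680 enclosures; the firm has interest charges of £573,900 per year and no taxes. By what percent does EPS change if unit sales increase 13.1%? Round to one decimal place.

Contribution at this volume is 34,680 × £73.51 = £2,549,326.80.
Subtracting fixed costs: EBIT = £2,549,326.80 − £1,365,900 = £1,183,426.80.
Interest = £573,900.00, so EBIT − I = £609,526.80.
Degree of combined leverage = contribution ÷ (EBIT − I) = £2,549,326.80 ÷ £609,526.80 = 4.1825.
EPS therefore changes by 4.1825 × (+13.1%) = +54.8%.

+54.8%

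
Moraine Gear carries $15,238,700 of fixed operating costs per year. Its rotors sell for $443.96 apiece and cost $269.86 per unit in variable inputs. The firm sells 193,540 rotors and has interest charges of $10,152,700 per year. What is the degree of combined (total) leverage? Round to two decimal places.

Total contribution margin = 193,540 × $174.10 = $33,695,314.00.
Operating income = contribution − fixed costs = $33,695,314.00 − $15,238,700 = $18,456,614.00. Interest = $10,152,700.00, so EBIT − I = $8,303,914.00.
DCL = contribution ÷ (EBIT − I) = $33,695,314.00 ÷ $8,303,914.00 = 4.0578.

4.06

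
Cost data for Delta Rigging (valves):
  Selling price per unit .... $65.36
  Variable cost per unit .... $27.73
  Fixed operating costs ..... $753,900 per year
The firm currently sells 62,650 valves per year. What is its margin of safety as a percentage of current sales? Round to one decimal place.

Each unit contributes $65.36 − $27.73 = $37.63. Break-even units = $753,900 ÷ $37.63 = 20,034.55; break-even revenue = 20,034.55 × $65.36 = $1,309,457.99.
Actual sales revenue = 62,650 × $65.36 = $4,094,804.00.
Margin of safety = ($4,094,804.00 − $1,309,457.99) ÷ $4,094,804.00 = 68.0%.

68.0%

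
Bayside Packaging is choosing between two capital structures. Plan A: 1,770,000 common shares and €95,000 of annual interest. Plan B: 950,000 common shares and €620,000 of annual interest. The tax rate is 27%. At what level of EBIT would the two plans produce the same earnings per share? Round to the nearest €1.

Set EPS_A = EPS_B: (EBIT − €95,000)(1 − 0.27) ÷ 1,770,000 = (EBIT − €620,000)(1 − 0.27) ÷ 950,000.
The (1 − t) factor cancels: (EBIT − 95,000) × 950,000 = (EBIT − 620,000) × 1,770,000.
Solving, EBIT = (620,000·1,770,000 − 95,000·950,000) / (1,770,000 − 950,000) = 1,007,150,000,000 / 820,000 = 1,228,231.71.

€1,228,232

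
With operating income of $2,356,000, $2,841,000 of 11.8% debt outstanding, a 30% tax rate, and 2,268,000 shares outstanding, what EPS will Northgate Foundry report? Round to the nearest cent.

Interest = $335,238.00, so EBT = $2,356,000 − $335,238.00 = $2,020,762.00.
Net income = $2,020,762.00 × (1 − 0.30) = $1,414,533.40.
EPS = $1,414,533.40 ÷ 2,268,000 = $0.62.

$0.62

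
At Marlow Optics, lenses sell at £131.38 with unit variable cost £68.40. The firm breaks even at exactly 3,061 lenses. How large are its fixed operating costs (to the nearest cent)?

Unit CM = price − variable cost = £131.38 − £68.40 = £62.98.
Fixed costs = break-even units × CM = 3,061 × £62.98 = £192,781.78.

£192,781.78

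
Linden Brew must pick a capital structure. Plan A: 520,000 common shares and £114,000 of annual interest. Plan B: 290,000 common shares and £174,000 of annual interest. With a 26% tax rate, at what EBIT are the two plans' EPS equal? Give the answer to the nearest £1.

At indifference, (EBIT − 114,000)(1 − t)/520,000 = (EBIT − 174,000)(1 − t)/290,000.
Cancelling (1 − t) and cross-multiplying: 290,000·(EBIT − 114,000) = 520,000·(EBIT − 174,000).
Solving, EBIT = (174,000·520,000 − 114,000·290,000) / (520,000 − 290,000) = 57,420,000,000 / 230,000 = 249,652.17.

£249,652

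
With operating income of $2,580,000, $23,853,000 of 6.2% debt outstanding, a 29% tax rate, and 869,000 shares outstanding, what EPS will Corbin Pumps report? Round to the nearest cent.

$0.90

Pre-tax income = $2,580,000 − $1,478,886.00 = $1,101,114.00.
Net income = $1,101,114.00 × (1 − 0.29) = $781,790.94.
EPS = $781,790.94 ÷ 869,000 = $0.90.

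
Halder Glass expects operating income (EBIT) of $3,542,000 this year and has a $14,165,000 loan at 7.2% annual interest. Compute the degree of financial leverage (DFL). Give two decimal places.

Annual interest charges come to $1,019,880.00.
Degree of financial leverage = EBIT / (EBIT − interest) = $3,542,000 / $2,522,120.00 = 1.4044.

1.40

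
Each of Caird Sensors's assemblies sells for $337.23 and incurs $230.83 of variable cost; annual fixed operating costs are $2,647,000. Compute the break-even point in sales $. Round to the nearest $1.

$8,389,547

CM per unit = $337.23 − $230.83 = $106.40; CM ratio = $106.40 / $337.23 = 0.3155.
Break-even revenue = fixed costs × price ÷ CM = $2,647,000 × $337.23 ÷ $106.40 = $8,389,547.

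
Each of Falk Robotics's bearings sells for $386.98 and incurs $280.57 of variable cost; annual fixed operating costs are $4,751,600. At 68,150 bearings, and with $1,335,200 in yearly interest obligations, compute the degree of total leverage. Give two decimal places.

Contribution at this volume is 68,150 × $106.41 = $7,251,841.50.
Operating income = contribution − fixed costs = $7,251,841.50 − $4,751,600 = $2,500,241.50. Interest = $1,335,200.00, so EBIT − I = $1,165,041.50.
Degree of total leverage = total CM / (EBIT − interest) = $7,251,841.50 / $1,165,041.50 = 6.2245.

6.22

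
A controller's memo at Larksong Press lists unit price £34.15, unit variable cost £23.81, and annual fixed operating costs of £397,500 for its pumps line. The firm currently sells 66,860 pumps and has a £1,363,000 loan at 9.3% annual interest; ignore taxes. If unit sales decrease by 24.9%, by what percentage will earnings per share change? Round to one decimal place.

-103.0%

Total contribution margin = 66,860 × £10.34 = £691,332.40.
Operating income = contribution − fixed costs = £691,332.40 − £397,500 = £293,832.40.
Interest = £126,759.00, so EBIT − I = £167,073.40.
DCL = total CM / (EBIT − I) = £691,332.40 / £167,073.40 = 4.1379.
%ΔEPS = DCL × %ΔSales = 4.1379 × -24.9% = -103.0%.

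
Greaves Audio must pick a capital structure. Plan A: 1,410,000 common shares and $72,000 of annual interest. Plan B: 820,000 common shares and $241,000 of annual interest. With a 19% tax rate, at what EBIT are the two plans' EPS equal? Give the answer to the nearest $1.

Set EPS_A = EPS_B: (EBIT − $72,000)(1 − 0.19) ÷ 1,410,000 = (EBIT − $241,000)(1 − 0.19) ÷ 820,000.
The (1 − t) factor cancels: (EBIT − 72,000) × 820,000 = (EBIT − 241,000) × 1,410,000.
Solving, EBIT = (241,000·1,410,000 − 72,000·820,000) / (1,410,000 − 820,000) = 280,770,000,000 / 590,000 = 475,881.36.

$475,881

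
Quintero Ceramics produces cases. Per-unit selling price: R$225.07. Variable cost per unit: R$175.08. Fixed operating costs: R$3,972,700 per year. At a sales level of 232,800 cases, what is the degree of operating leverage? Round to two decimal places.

At 232,800 units, contribution = 232,800 × R$49.99 = R$11,637,672.00.
Operating income = contribution − fixed costs = R$11,637,672.00 − R$3,972,700 = R$7,664,972.00.
So DOL = total CM / EBIT = R$11,637,672.00 / R$7,664,972.00 = 1.5183.

1.52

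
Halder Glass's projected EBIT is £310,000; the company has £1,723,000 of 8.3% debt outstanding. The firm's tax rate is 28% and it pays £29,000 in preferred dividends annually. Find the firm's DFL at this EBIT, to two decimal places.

Interest = £143,009.00.
Preferred dividends grossed up pre-tax: £29,000 / (1 − 0.28) = £40,277.78.
DFL = EBIT ÷ [EBIT − I − D_p/(1−t)] = £310,000 ÷ [£310,000 − £143,009.00 − £40,277.78] = £310,000 ÷ £126,713.22 = 2.4465.

2.45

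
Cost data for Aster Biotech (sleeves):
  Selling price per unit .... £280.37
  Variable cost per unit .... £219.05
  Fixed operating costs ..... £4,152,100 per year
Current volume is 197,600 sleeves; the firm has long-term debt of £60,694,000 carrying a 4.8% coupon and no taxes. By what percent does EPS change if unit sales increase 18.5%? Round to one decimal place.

Total contribution margin = 197,600 × £61.32 = £12,116,832.00.
Operating income = contribution − fixed costs = £12,116,832.00 − £4,152,100 = £7,964,732.00.
Interest = £2,913,312.00, so EBIT − I = £5,051,420.00.
DCL = total CM / (EBIT − I) = £12,116,832.00 / £5,051,420.00 = 2.3987.
%ΔEPS = DCL × %ΔSales = 2.3987 × +18.5% = +44.4%.

+44.4%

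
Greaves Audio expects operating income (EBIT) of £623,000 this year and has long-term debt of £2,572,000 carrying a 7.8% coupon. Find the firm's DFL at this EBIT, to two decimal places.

Interest = £200,616.00.
DFL = EBIT ÷ (EBIT − I) = £623,000 ÷ (£623,000 − £200,616.00) = £623,000 ÷ £422,384.00 = 1.4750.

1.47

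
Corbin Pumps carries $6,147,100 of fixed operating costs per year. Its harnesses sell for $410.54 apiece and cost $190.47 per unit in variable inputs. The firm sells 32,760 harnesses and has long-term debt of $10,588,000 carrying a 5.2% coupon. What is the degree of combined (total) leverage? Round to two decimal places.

Contribution at this volume is 32,760 × $220.07 = $7,209,493.20.
Subtracting fixed costs: EBIT = $7,209,493.20 − $6,147,100 = $1,062,393.20. Interest = $550,576.00.
DOL = $7,209,493.20 ÷ $1,062,393.20 = 6.7861; DFL = $1,062,393.20 ÷ $511,817.20 = 2.0757.
Combined leverage = 6.7861 × 2.0757 = 14.0859.

14.09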